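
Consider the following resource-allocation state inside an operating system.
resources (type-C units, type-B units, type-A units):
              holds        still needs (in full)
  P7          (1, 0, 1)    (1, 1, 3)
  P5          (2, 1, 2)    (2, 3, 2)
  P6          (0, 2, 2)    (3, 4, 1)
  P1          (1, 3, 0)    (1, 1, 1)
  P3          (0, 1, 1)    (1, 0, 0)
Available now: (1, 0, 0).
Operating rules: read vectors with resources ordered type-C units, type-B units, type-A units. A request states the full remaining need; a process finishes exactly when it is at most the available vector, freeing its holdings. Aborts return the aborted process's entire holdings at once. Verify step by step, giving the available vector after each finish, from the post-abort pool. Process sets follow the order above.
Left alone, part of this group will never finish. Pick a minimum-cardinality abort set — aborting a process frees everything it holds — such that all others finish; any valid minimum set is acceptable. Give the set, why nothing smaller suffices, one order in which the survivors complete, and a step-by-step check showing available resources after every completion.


Minimum abort set: P7.
Key observation: P6 was stuck for good until P7 gave back (1, 0, 1); in the order shown it finishes at step 3.
No smaller set exists: with zero aborts the deadlock remains.
Survivors finish in the order: P3, P1, P6, P5. Check, step by step (pool after the aborts first):
  pool = (2, 0, 1)
  P3: need (1, 0, 0) fits (2, 0, 1); releases (0, 1, 1), pool now (2, 1, 2)
  P1: need (1, 1, 1) fits (2, 1, 2); releases (1, 3, 0), pool now (3, 4, 2)
  P6: need (3, 4, 1) fits (3, 4, 2); releases (0, 2, 2), pool now (3, 6, 4)
  P5: need (2, 3, 2) fits (3, 6, 4); releases (2, 1, 2), pool now (5, 7, 6)


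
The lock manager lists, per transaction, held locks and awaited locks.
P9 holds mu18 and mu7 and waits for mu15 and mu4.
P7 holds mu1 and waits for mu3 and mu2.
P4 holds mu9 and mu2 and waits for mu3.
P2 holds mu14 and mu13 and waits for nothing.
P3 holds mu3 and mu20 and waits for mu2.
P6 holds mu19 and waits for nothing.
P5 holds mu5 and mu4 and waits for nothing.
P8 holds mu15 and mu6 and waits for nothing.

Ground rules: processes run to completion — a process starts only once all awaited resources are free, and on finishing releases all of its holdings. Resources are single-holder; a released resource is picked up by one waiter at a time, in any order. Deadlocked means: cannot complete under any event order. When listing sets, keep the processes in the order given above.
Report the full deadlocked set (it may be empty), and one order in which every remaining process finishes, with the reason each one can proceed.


The deadlocked set is P7, P4 and P3.
Key observation: along P4 -> P3 -> P4, each member waits on what the next one holds — a deadlock; P7 waits into the deadlock from upstream.
The rest can finish in the order P5, P6, P8, P9, P2.
Verifying each step:
  P5 waits on nothing -> runs at once and releases mu5 and mu4
  P6 waits on nothing -> runs at once and releases mu19
  P8 waits on nothing -> runs at once and releases mu15 and mu6
  P9: everything it awaited (mu15 and mu4) is free; runs, freeing mu18 and mu7
  P2 waits on nothing -> runs at once and releases mu14 and mu13


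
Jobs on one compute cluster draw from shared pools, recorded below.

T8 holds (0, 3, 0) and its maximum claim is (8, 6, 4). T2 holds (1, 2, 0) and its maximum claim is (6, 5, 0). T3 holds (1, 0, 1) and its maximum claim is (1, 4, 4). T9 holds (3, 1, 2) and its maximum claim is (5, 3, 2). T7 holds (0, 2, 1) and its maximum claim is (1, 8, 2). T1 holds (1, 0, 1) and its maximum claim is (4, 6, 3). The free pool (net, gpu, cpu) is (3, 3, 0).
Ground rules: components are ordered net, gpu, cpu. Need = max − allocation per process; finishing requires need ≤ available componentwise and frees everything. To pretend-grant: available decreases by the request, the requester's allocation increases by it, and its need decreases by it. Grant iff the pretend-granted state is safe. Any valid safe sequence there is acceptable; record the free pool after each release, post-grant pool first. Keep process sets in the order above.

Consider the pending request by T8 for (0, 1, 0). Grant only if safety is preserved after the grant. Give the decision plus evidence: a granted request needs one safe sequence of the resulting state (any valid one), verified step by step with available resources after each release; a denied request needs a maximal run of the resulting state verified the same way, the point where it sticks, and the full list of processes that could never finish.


DENY: after the grant no complete ordering would exist.
Key observation: after T9, T2 the pool peaks at (7, 5, 2), and each blocked process is short somewhere: T8 on net, cpu; T3 on cpu; T7 on gpu; T1 on gpu.
Pretend the grant happened; the run T9, T2 goes as far as possible. Check, step by step:
  pool = (3, 2, 0)
  run T9 (needs (2, 2, 0), free (3, 2, 0)); after release of (3, 1, 2) the pool is (6, 3, 2)
  run T2 (needs (5, 3, 0), free (6, 3, 2)); after release of (1, 2, 0) the pool is (7, 5, 2)
  blocked: T8 wants (8, 2, 4), pool (7, 5, 2) — not enough net and cpu
  blocked: T3 wants (0, 4, 3), pool (7, 5, 2) — not enough cpu
  blocked: T7 wants (1, 6, 1), pool (7, 5, 2) — not enough gpu
  blocked: T1 wants (3, 6, 2), pool (7, 5, 2) — not enough gpu
Processes that could never finish after the grant: T8, T3, T7 and T1.


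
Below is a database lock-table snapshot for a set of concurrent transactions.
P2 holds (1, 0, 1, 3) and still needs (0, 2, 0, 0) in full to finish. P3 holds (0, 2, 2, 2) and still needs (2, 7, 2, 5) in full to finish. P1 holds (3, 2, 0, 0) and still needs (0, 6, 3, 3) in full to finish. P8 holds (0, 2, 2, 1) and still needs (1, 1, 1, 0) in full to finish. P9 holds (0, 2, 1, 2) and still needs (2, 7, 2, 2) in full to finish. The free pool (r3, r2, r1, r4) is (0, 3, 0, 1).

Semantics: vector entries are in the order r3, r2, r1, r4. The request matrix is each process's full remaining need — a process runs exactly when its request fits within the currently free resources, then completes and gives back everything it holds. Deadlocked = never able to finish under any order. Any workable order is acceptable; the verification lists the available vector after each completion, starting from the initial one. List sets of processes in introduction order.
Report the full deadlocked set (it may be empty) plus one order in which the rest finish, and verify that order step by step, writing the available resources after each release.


Deadlocked: P3, P1 and P9.
Key observation: the pool after P2, P8 is (1, 5, 3, 5); every surviving request exceeds it in r2, so progress ends there.
One completion order for the rest: P2, P8. Step-by-step check:
  pool = (0, 3, 0, 1)
  run P2 (needs (0, 2, 0, 0), free (0, 3, 0, 1)); after release of (1, 0, 1, 3) the pool is (1, 3, 1, 4)
  run P8 (needs (1, 1, 1, 0), free (1, 3, 1, 4)); after release of (0, 2, 2, 1) the pool is (1, 5, 3, 5)
The blocked processes can never fit:
  blocked: P3 wants (2, 7, 2, 5), pool (1, 5, 3, 5) — not enough r3 and r2
  blocked: P1 wants (0, 6, 3, 3), pool (1, 5, 3, 5) — not enough r2
  blocked: P9 wants (2, 7, 2, 2), pool (1, 5, 3, 5) — not enough r3 and r2


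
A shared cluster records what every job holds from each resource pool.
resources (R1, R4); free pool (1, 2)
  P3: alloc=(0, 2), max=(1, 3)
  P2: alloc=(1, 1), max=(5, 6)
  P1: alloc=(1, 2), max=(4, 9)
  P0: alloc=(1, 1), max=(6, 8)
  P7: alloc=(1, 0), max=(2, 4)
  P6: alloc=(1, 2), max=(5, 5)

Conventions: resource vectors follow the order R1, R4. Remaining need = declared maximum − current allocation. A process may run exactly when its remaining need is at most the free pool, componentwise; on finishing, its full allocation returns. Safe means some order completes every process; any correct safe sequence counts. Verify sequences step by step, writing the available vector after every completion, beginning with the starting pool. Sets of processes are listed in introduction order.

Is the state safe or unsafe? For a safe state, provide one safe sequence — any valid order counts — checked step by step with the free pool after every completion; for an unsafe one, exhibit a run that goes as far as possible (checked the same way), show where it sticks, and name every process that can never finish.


UNSAFE.
Key observation: R1 is the bottleneck — with P3, P7 done the pool holds (2, 4), short of every remaining need.
Going as far as possible: P3, P7; after that, nothing fits. Verifying each step:
  pool = (1, 2)
  P3: need (1, 1) fits (1, 2); releases (0, 2), pool now (1, 4)
  P7: need (1, 4) fits (1, 4); releases (1, 0), pool now (2, 4)
  P2 still needs (4, 5) but only (2, 4) is free — short on R1 and R4
  P1 still needs (3, 7) but only (2, 4) is free — short on R1 and R4
  P0 still needs (5, 7) but only (2, 4) is free — short on R1 and R4
  P6 still needs (4, 3) but only (2, 4) is free — short on R1
Processes that can never finish: P2, P1, P0 and P6.


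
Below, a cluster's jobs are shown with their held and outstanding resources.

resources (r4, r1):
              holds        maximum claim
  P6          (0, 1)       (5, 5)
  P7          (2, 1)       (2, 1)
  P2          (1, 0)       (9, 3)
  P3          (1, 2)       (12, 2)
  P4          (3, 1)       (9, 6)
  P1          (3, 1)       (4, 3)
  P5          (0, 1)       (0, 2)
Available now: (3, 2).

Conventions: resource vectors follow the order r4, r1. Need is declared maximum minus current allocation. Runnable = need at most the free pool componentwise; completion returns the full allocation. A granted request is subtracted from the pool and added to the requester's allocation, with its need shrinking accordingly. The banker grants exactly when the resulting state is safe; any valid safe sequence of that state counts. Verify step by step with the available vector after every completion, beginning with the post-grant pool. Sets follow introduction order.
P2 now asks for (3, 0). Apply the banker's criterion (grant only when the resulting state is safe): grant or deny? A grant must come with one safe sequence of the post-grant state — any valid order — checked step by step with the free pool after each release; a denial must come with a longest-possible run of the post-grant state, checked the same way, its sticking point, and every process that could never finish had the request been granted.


GRANT: granting preserves safety; a valid post-grant sequence is P7, P1, P5, P6, P2, P4, P3.
Key observation: post-grant, (0, 2) remains, and an order beginning with P7 completes everyone.
Verifying the post-grant state step by step:
  pool = (0, 2)
  run P7 (needs (0, 0), free (0, 2)); after release of (2, 1) the pool is (2, 3)
  run P1 (needs (1, 2), free (2, 3)); after release of (3, 1) the pool is (5, 4)
  run P5 (needs (0, 1), free (5, 4)); after release of (0, 1) the pool is (5, 5)
  run P6 (needs (5, 4), free (5, 5)); after release of (0, 1) the pool is (5, 6)
  run P2 (needs (5, 3), free (5, 6)); after release of (4, 0) the pool is (9, 6)
  run P4 (needs (6, 5), free (9, 6)); after release of (3, 1) the pool is (12, 7)
  run P3 (needs (11, 0), free (12, 7)); after release of (1, 2) the pool is (13, 9)


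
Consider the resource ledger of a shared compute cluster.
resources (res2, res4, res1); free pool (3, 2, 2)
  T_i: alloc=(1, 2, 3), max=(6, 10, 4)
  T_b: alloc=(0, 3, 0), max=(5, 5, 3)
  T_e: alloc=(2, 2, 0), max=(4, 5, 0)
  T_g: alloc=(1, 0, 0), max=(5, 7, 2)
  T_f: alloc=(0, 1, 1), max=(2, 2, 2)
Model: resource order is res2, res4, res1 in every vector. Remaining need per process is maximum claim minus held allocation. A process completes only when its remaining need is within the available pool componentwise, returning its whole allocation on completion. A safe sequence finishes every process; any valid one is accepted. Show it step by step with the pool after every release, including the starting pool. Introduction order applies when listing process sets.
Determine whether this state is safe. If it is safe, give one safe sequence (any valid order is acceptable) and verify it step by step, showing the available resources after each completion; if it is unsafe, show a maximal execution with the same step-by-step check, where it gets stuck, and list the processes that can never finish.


SAFE. One safe sequence: T_f, T_e, T_b, T_i, T_g.
Key observation: the order's first zero-slack moment is T_e ((2, 3, 0) needed, (3, 3, 3) free — a requested resource with nothing to spare).
Step-by-step check:
  pool = (3, 2, 2)
  run T_f (needs (2, 1, 1), free (3, 2, 2)); after release of (0, 1, 1) the pool is (3, 3, 3)
  run T_e (needs (2, 3, 0), free (3, 3, 3)); after release of (2, 2, 0) the pool is (5, 5, 3)
  run T_b (needs (5, 2, 3), free (5, 5, 3)); after release of (0, 3, 0) the pool is (5, 8, 3)
  run T_i (needs (5, 8, 1), free (5, 8, 3)); after release of (1, 2, 3) the pool is (6, 10, 6)
  run T_g (needs (4, 7, 2), free (6, 10, 6)); after release of (1, 0, 0) the pool is (7, 10, 6)


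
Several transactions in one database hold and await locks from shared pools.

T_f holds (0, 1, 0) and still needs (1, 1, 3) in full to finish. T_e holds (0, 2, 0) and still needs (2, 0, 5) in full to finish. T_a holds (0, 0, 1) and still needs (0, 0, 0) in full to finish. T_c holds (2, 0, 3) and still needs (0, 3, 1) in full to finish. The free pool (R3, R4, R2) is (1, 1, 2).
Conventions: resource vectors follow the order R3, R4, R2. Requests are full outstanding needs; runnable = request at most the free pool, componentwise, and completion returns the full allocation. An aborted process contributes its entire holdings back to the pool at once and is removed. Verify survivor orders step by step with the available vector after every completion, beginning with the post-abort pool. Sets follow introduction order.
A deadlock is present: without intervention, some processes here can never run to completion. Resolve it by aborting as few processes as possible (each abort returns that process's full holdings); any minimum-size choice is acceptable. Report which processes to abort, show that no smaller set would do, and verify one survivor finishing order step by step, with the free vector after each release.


Minimum abort set: T_c.
Key observation: T_e had no path to completion before; after the abort of T_c ((2, 0, 3) returned), step 1 is where it fits.
Why nothing smaller works: aborting no one leaves the state deadlocked as given.
One survivor order: T_e, T_f, T_a. Step-by-step check (post-abort pool first):
  pool = (3, 1, 5)
  T_e: need (2, 0, 5) fits (3, 1, 5); releases (0, 2, 0), pool now (3, 3, 5)
  T_f: need (1, 1, 3) fits (3, 3, 5); releases (0, 1, 0), pool now (3, 4, 5)
  T_a: need (0, 0, 0) fits (3, 4, 5); releases (0, 0, 1), pool now (3, 4, 6)


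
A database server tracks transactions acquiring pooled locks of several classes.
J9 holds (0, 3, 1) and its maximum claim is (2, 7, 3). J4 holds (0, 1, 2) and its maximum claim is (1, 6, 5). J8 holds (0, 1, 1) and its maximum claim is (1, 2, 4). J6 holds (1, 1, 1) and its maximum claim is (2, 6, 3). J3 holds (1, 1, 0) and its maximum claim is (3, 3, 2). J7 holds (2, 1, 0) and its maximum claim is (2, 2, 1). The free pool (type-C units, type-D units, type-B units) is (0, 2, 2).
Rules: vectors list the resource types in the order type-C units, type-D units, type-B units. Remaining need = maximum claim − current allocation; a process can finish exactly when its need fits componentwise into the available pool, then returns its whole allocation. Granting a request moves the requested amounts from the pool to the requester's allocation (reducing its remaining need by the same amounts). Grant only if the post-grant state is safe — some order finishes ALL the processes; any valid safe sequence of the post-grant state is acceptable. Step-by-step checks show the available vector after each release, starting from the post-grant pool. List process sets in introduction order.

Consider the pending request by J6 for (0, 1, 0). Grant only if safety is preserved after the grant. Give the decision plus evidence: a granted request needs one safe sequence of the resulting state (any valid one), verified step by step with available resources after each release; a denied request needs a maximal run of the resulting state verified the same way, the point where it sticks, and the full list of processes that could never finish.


DENY — the pretend-granted state is unsafe.
Key observation: after J7, J3 the pool peaks at (3, 3, 2), and each blocked process is short somewhere: J9 on type-D units; J4 on type-D units, type-B units; J8 on type-B units; J6 on type-D units.
On the post-grant state, J7, J3 is a maximal run — nothing extends it. Check, step by step:
  pool = (0, 1, 2)
  J7: need (0, 1, 1) fits (0, 1, 2); releases (2, 1, 0), pool now (2, 2, 2)
  J3: need (2, 2, 2) fits (2, 2, 2); releases (1, 1, 0), pool now (3, 3, 2)
  J9 still needs (2, 4, 2) but only (3, 3, 2) is free — short on type-D units
  J4 still needs (1, 5, 3) but only (3, 3, 2) is free — short on type-D units and type-B units
  J8 still needs (1, 1, 3) but only (3, 3, 2) is free — short on type-B units
  J6 still needs (1, 4, 2) but only (3, 3, 2) is free — short on type-D units
Processes that could never finish after the grant: J9, J4, J8 and J6.


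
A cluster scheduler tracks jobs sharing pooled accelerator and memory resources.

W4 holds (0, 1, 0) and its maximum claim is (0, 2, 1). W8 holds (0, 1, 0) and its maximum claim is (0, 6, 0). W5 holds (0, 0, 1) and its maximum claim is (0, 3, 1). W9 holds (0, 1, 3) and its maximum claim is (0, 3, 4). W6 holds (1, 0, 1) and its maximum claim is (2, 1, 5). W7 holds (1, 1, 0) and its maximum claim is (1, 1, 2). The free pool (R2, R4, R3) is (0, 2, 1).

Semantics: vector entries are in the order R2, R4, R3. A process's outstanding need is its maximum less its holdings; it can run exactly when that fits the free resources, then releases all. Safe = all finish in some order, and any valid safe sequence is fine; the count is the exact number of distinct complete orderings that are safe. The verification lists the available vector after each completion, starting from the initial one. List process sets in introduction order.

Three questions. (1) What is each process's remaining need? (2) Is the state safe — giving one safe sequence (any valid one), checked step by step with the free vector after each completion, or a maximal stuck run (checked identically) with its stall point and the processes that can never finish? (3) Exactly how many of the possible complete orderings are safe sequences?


(1) Remaining need (order R2, R4, R3):
  W4: (0, 1, 1)
  W8: (0, 5, 0)
  W5: (0, 3, 0)
  W9: (0, 2, 1)
  W6: (1, 1, 4)
  W7: (0, 0, 2)
(2) SAFE, for example via the order W4, W5, W7, W9, W8, W6.
Key observation: the first exact fit in this order is W4 — it needs (0, 1, 1) with (0, 2, 1) free, meeting a requested resource to the last unit.
Check, step by step:
  pool = (0, 2, 1)
  run W4 (needs (0, 1, 1), free (0, 2, 1)); after release of (0, 1, 0) the pool is (0, 3, 1)
  run W5 (needs (0, 3, 0), free (0, 3, 1)); after release of (0, 0, 1) the pool is (0, 3, 2)
  run W7 (needs (0, 0, 2), free (0, 3, 2)); after release of (1, 1, 0) the pool is (1, 4, 2)
  run W9 (needs (0, 2, 1), free (1, 4, 2)); after release of (0, 1, 3) the pool is (1, 5, 5)
  run W8 (needs (0, 5, 0), free (1, 5, 5)); after release of (0, 1, 0) the pool is (1, 6, 5)
  run W6 (needs (1, 1, 4), free (1, 6, 5)); after release of (1, 0, 1) the pool is (2, 6, 6)
(3) The exact count: 37 of the possible complete orderings are safe sequences.


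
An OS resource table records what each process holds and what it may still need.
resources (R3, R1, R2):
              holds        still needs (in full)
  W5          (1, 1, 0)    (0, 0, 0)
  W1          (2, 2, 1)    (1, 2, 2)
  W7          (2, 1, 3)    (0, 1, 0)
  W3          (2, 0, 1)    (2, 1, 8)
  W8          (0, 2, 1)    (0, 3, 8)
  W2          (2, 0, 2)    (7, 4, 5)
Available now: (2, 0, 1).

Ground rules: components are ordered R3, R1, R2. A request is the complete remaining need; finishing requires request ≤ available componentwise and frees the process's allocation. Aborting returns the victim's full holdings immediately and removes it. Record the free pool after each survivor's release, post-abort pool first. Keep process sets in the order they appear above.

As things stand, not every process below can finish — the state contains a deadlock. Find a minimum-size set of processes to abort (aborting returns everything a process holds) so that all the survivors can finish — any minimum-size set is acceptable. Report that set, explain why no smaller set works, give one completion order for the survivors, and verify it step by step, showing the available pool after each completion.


Minimum abort set: W3.
Key observation: the returned (2, 0, 1) from W3 is what brings W8 — unrunnable before, under any order — into play at step 5.
No smaller set exists: with zero aborts the deadlock remains.
One survivor order: W5, W7, W1, W2, W8. Verifying each step (post-abort pool first):
  pool = (4, 0, 2)
  W5: need (0, 0, 0) fits (4, 0, 2); releases (1, 1, 0), pool now (5, 1, 2)
  W7: need (0, 1, 0) fits (5, 1, 2); releases (2, 1, 3), pool now (7, 2, 5)
  W1: need (1, 2, 2) fits (7, 2, 5); releases (2, 2, 1), pool now (9, 4, 6)
  W2: need (7, 4, 5) fits (9, 4, 6); releases (2, 0, 2), pool now (11, 4, 8)
  W8: need (0, 3, 8) fits (11, 4, 8); releases (0, 2, 1), pool now (11, 6, 9)


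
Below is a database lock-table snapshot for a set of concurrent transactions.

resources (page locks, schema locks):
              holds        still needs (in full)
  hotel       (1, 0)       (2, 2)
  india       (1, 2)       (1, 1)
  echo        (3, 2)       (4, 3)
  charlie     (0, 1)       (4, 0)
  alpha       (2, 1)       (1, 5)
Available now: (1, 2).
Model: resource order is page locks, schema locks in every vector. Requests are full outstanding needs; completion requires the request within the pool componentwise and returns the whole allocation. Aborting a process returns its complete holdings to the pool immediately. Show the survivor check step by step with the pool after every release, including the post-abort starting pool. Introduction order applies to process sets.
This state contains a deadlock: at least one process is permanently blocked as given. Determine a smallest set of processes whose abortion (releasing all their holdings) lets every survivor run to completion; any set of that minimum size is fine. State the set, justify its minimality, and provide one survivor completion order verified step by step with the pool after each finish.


The answer: abort charlie.
Key observation: no ordering could ever have run alpha before the abort of charlie; with (0, 1) back in the pool it fits at step 3.
No smaller set exists: with zero aborts the deadlock remains.
Survivors finish in the order: india, hotel, alpha, echo. Verifying each step (pool after the aborts first):
  pool = (1, 3)
  india needs (1, 1) <= (1, 3) -> finishes; pool += (1, 2) = (2, 5)
  hotel needs (2, 2) <= (2, 5) -> finishes; pool += (1, 0) = (3, 5)
  alpha needs (1, 5) <= (3, 5) -> finishes; pool += (2, 1) = (5, 6)
  echo needs (4, 3) <= (5, 6) -> finishes; pool += (3, 2) = (8, 8)


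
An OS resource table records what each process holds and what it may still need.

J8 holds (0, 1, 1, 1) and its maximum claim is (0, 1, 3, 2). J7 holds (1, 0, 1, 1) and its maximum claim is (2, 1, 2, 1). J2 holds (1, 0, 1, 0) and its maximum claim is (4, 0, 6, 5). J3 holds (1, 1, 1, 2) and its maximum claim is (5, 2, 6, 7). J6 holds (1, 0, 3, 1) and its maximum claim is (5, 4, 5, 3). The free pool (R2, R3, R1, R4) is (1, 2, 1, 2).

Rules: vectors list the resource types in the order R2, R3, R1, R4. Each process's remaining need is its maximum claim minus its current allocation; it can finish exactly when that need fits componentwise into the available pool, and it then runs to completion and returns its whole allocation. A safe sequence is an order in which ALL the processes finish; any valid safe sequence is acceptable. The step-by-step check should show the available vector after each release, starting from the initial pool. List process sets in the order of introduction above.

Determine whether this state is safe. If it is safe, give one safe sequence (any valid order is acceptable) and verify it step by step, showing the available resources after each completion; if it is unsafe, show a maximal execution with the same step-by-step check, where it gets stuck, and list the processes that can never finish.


UNSAFE — no complete ordering exists.
Key observation: R2 is the bottleneck — with J7, J8 done the pool holds (2, 3, 3, 4), short of every remaining need.
The run J7, J8 cannot be extended any further. Step-by-step check:
  pool = (1, 2, 1, 2)
  run J7 (needs (1, 1, 1, 0), free (1, 2, 1, 2)); after release of (1, 0, 1, 1) the pool is (2, 2, 2, 3)
  run J8 (needs (0, 0, 2, 1), free (2, 2, 2, 3)); after release of (0, 1, 1, 1) the pool is (2, 3, 3, 4)
  J2 cannot run: need (3, 0, 5, 5) vs free (2, 3, 3, 4) (insufficient R2, R1 and R4)
  J3 cannot run: need (4, 1, 5, 5) vs free (2, 3, 3, 4) (insufficient R2, R1 and R4)
  J6 cannot run: need (4, 4, 2, 2) vs free (2, 3, 3, 4) (insufficient R2 and R3)
Processes that can never finish: J2, J3 and J6.


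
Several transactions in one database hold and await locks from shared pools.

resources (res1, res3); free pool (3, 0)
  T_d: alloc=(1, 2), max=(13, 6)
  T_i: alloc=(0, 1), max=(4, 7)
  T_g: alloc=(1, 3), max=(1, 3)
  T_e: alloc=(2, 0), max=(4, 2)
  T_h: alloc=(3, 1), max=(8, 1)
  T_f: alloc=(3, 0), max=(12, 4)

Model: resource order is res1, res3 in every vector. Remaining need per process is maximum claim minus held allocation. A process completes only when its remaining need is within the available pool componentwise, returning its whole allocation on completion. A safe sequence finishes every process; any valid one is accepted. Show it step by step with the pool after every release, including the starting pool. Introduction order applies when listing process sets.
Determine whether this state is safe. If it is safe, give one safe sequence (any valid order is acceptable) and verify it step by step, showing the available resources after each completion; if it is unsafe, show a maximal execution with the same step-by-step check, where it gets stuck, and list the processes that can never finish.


SAFE — a valid safe sequence is T_g, T_e, T_h, T_f, T_d, T_i.
Key observation: reading the order forward, T_f is the first process whose need (9, 4) meets the free pool (9, 4) exactly on a resource it requests.
Step-by-step check:
  pool = (3, 0)
  T_g: need (0, 0) fits (3, 0); releases (1, 3), pool now (4, 3)
  T_e: need (2, 2) fits (4, 3); releases (2, 0), pool now (6, 3)
  T_h: need (5, 0) fits (6, 3); releases (3, 1), pool now (9, 4)
  T_f: need (9, 4) fits (9, 4); releases (3, 0), pool now (12, 4)
  T_d: need (12, 4) fits (12, 4); releases (1, 2), pool now (13, 6)
  T_i: need (4, 6) fits (13, 6); releases (0, 1), pool now (13, 7)


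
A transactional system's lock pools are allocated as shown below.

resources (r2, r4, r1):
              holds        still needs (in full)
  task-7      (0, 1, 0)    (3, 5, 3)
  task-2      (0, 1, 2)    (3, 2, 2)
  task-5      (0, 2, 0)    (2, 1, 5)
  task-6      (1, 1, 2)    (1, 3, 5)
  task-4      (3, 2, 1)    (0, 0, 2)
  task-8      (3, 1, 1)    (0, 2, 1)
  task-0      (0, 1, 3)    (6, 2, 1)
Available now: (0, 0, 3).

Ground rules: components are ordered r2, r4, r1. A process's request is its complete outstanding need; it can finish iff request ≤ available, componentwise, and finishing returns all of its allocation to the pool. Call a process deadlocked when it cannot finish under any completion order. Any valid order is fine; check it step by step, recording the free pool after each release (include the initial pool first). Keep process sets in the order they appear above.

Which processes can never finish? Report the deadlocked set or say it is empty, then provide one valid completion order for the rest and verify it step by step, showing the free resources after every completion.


The deadlocked set is empty.
Key observation: the pool covers task-4 at once, and every later process fits after earlier releases.
One completion order for the rest: task-4, task-2, task-8, task-5, task-7, task-0, task-6. Verifying each step:
  pool = (0, 0, 3)
  run task-4 (needs (0, 0, 2), free (0, 0, 3)); after release of (3, 2, 1) the pool is (3, 2, 4)
  run task-2 (needs (3, 2, 2), free (3, 2, 4)); after release of (0, 1, 2) the pool is (3, 3, 6)
  run task-8 (needs (0, 2, 1), free (3, 3, 6)); after release of (3, 1, 1) the pool is (6, 4, 7)
  run task-5 (needs (2, 1, 5), free (6, 4, 7)); after release of (0, 2, 0) the pool is (6, 6, 7)
  run task-7 (needs (3, 5, 3), free (6, 6, 7)); after release of (0, 1, 0) the pool is (6, 7, 7)
  run task-0 (needs (6, 2, 1), free (6, 7, 7)); after release of (0, 1, 3) the pool is (6, 8, 10)
  run task-6 (needs (1, 3, 5), free (6, 8, 10)); after release of (1, 1, 2) the pool is (7, 9, 12)


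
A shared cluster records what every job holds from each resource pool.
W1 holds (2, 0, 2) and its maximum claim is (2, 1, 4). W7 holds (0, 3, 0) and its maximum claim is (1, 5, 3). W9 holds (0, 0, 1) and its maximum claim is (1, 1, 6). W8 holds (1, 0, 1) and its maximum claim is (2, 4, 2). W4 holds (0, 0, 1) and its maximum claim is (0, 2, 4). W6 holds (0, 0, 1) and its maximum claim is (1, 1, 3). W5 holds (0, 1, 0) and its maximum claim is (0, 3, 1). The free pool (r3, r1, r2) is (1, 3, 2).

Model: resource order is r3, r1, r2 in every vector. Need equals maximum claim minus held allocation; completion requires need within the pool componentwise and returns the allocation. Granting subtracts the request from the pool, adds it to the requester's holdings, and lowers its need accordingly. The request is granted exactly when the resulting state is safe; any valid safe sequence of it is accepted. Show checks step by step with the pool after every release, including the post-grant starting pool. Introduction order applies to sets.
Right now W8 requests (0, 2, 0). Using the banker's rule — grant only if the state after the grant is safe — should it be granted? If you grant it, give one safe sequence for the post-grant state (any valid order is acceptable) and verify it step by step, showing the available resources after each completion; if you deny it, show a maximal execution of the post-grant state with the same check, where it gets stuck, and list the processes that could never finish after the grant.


DENY: after the grant no complete ordering would exist.
Key observation: the wall is r1: completing W1, W6, W9 brings the pool only to (3, 1, 6), and all the rest need more.
Pretend the grant happened; the run W1, W6, W9 goes as far as possible. Walking it through:
  pool = (1, 1, 2)
  run W1 (needs (0, 1, 2), free (1, 1, 2)); after release of (2, 0, 2) the pool is (3, 1, 4)
  run W6 (needs (1, 1, 2), free (3, 1, 4)); after release of (0, 0, 1) the pool is (3, 1, 5)
  run W9 (needs (1, 1, 5), free (3, 1, 5)); after release of (0, 0, 1) the pool is (3, 1, 6)
  W7 cannot run: need (1, 2, 3) vs free (3, 1, 6) (insufficient r1)
  W8 cannot run: need (1, 2, 1) vs free (3, 1, 6) (insufficient r1)
  W4 cannot run: need (0, 2, 3) vs free (3, 1, 6) (insufficient r1)
  W5 cannot run: need (0, 2, 1) vs free (3, 1, 6) (insufficient r1)
Post-grant, the permanently blocked set is W7, W8, W4 and W5.


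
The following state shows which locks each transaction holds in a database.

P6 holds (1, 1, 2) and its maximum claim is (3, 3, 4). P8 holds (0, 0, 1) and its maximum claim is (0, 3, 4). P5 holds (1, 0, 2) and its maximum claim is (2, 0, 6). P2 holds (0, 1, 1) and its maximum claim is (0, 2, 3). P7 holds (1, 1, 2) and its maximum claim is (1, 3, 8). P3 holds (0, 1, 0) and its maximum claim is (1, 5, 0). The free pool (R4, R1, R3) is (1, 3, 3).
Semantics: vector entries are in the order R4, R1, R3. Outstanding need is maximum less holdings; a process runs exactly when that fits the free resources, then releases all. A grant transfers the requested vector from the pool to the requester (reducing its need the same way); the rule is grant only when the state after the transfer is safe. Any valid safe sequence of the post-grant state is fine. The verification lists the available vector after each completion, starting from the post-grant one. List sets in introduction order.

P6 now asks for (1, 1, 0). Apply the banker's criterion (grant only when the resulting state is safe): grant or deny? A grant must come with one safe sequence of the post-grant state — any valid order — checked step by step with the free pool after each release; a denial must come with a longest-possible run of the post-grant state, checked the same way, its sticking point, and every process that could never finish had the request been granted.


DENY: after the grant no complete ordering would exist.
Key observation: after P2, P8 the pool peaks at (0, 3, 5), and each blocked process is short somewhere: P6 on R4; P5 on R4; P7 on R3; P3 on R4, R1.
On the post-grant state, P2, P8 is a maximal run — nothing extends it. Step-by-step check:
  pool = (0, 2, 3)
  P2: need (0, 1, 2) fits (0, 2, 3); releases (0, 1, 1), pool now (0, 3, 4)
  P8: need (0, 3, 3) fits (0, 3, 4); releases (0, 0, 1), pool now (0, 3, 5)
  blocked: P6 wants (1, 1, 2), pool (0, 3, 5) — not enough R4
  blocked: P5 wants (1, 0, 4), pool (0, 3, 5) — not enough R4
  blocked: P7 wants (0, 2, 6), pool (0, 3, 5) — not enough R3
  blocked: P3 wants (1, 4, 0), pool (0, 3, 5) — not enough R4 and R1
Had the request been granted, P6, P5, P7 and P3 could never finish.


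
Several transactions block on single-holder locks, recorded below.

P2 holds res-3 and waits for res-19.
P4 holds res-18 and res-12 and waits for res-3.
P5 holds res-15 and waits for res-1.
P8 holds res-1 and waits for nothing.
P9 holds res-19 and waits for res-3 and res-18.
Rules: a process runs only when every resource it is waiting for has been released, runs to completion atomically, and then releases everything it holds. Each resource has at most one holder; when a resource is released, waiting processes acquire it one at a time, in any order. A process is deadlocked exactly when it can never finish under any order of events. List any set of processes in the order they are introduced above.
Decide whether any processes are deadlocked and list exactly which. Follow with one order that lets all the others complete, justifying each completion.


Deadlocked set: P2, P4 and P9.
Key observation: the waits loop around P2 -> P9 -> P2 with no way out; P4 is caught in further circular waits.
One completion order for the rest: P8, P5.
Check, step by step:
  P8: no waits; runs immediately, freeing res-1
  P5 waits on res-1 — all released -> runs and releases res-15


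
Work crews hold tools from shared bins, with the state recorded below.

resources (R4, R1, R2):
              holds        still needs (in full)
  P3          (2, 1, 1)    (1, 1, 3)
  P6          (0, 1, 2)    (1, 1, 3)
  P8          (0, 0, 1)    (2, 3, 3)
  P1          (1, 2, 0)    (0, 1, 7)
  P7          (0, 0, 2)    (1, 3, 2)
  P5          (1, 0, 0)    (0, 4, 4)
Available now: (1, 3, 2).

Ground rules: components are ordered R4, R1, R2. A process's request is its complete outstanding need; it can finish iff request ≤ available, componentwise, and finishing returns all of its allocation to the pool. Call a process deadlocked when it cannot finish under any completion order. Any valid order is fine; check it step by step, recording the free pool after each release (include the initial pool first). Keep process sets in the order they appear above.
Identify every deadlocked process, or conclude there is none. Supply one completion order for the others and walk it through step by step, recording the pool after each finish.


No process is deadlocked.
Key observation: P7 fits the free pool immediately, and its release cascades until everyone finishes.
The rest can finish in the order P7, P6, P3, P5, P8, P1. Check, step by step:
  pool = (1, 3, 2)
  P7: need (1, 3, 2) fits (1, 3, 2); releases (0, 0, 2), pool now (1, 3, 4)
  P6: need (1, 1, 3) fits (1, 3, 4); releases (0, 1, 2), pool now (1, 4, 6)
  P3: need (1, 1, 3) fits (1, 4, 6); releases (2, 1, 1), pool now (3, 5, 7)
  P5: need (0, 4, 4) fits (3, 5, 7); releases (1, 0, 0), pool now (4, 5, 7)
  P8: need (2, 3, 3) fits (4, 5, 7); releases (0, 0, 1), pool now (4, 5, 8)
  P1: need (0, 1, 7) fits (4, 5, 8); releases (1, 2, 0), pool now (5, 7, 8)


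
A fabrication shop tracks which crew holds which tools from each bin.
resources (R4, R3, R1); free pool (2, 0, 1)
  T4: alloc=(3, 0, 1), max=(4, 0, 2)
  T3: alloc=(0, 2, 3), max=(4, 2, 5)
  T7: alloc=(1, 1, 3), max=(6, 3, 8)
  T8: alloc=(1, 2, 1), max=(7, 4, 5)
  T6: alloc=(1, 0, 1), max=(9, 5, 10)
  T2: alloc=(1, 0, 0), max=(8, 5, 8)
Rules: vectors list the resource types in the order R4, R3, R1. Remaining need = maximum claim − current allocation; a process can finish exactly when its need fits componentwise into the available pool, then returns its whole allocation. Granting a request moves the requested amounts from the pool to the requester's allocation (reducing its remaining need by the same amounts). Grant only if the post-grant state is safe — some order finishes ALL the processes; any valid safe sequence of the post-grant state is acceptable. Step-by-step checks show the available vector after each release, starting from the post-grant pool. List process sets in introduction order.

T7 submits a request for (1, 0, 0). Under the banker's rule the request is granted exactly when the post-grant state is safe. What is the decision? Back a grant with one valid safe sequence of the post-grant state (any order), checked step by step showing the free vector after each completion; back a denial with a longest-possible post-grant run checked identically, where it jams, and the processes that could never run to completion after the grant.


GRANT. The post-grant state is safe; one safe sequence: T4, T3, T7, T8, T2, T6.
Key observation: even at the reduced pool (1, 0, 1), T4 fits immediately, so safety survives the grant.
Verifying the post-grant state step by step:
  pool = (1, 0, 1)
  T4: need (1, 0, 1) fits (1, 0, 1); releases (3, 0, 1), pool now (4, 0, 2)
  T3: need (4, 0, 2) fits (4, 0, 2); releases (0, 2, 3), pool now (4, 2, 5)
  T7: need (4, 2, 5) fits (4, 2, 5); releases (2, 1, 3), pool now (6, 3, 8)
  T8: need (6, 2, 4) fits (6, 3, 8); releases (1, 2, 1), pool now (7, 5, 9)
  T2: need (7, 5, 8) fits (7, 5, 9); releases (1, 0, 0), pool now (8, 5, 9)
  T6: need (8, 5, 9) fits (8, 5, 9); releases (1, 0, 1), pool now (9, 5, 10)


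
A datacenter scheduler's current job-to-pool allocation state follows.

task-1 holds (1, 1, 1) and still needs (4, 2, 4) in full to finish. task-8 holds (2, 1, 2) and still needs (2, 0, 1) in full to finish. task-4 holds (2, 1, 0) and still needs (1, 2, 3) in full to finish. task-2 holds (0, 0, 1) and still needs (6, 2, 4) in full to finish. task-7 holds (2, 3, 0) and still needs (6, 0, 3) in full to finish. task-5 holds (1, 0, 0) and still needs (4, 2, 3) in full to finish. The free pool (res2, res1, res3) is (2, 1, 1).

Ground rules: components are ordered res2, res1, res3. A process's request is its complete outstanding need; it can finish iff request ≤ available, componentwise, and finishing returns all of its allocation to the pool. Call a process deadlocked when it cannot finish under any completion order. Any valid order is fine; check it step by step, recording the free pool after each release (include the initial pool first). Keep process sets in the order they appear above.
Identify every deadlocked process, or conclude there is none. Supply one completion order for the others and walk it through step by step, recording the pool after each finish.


Deadlocked set: task-1 and task-2.
Key observation: the wall is res3: completing task-8, task-4, task-7, task-5 brings the pool only to (9, 6, 3), and all the rest need more.
The rest can finish in the order task-8, task-4, task-7, task-5. Walking it through:
  pool = (2, 1, 1)
  run task-8 (needs (2, 0, 1), free (2, 1, 1)); after release of (2, 1, 2) the pool is (4, 2, 3)
  run task-4 (needs (1, 2, 3), free (4, 2, 3)); after release of (2, 1, 0) the pool is (6, 3, 3)
  run task-7 (needs (6, 0, 3), free (6, 3, 3)); after release of (2, 3, 0) the pool is (8, 6, 3)
  run task-5 (needs (4, 2, 3), free (8, 6, 3)); after release of (1, 0, 0) the pool is (9, 6, 3)
The stuck group stays short no matter what:
  task-1 still needs (4, 2, 4) but only (9, 6, 3) is free — short on res3
  task-2 still needs (6, 2, 4) but only (9, 6, 3) is free — short on res3
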